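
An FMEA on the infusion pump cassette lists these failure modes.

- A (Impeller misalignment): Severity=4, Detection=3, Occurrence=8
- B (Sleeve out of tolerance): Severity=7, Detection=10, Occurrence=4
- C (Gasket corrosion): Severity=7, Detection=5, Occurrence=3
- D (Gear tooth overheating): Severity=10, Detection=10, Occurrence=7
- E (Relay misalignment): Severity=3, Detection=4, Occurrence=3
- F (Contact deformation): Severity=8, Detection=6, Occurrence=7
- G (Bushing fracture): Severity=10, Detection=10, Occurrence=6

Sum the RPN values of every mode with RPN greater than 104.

2021

RPN = Severity × Occurrence × Detection:
  A: 4 × 8 × 3 = 96
  B: 7 × 4 × 10 = 280
  C: 7 × 3 × 5 = 105
  D: 10 × 7 × 10 = 700
  E: 3 × 3 × 4 = 36
  F: 8 × 7 × 6 = 336
  G: 10 × 6 × 10 = 600
RPN > 104: B (280), C (105), D (700), F (336), G (600).
Sum: 280 + 105 + 700 + 336 + 600 = 2021.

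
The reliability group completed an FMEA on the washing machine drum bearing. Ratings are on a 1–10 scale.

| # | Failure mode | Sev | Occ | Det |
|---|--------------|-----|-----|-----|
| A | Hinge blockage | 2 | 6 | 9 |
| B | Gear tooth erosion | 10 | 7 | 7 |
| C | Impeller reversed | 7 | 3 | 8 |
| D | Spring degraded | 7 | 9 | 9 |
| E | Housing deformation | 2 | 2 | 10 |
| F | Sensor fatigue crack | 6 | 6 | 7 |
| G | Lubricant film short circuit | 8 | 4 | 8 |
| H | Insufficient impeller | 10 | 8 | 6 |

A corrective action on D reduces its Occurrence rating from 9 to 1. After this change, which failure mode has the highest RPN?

RPN = Severity × Occurrence × Detection:
  A: 2 × 6 × 9 = 108
  B: 10 × 7 × 7 = 490
  C: 7 × 3 × 8 = 168
  D: 7 × 9 × 9 = 567
  E: 2 × 2 × 10 = 40
  F: 6 × 6 × 7 = 252
  G: 8 × 4 × 8 = 256
  H: 10 × 8 × 6 = 480
After action: D → 7 × 1 × 9 = 63.
Revised RPNs: B=490, H=480, G=256, F=252, C=168, A=108, D=63, E=40.
Highest is now B (490).

B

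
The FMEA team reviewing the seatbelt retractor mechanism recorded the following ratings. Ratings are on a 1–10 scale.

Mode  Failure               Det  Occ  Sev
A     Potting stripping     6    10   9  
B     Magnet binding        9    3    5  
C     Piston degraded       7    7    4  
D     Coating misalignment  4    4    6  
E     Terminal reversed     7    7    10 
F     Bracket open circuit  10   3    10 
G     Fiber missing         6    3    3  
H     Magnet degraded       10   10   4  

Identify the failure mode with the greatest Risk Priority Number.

RPN = Severity × Occurrence × Detection:
  A: 9 × 10 × 6 = 540
  B: 5 × 3 × 9 = 135
  C: 4 × 7 × 7 = 196
  D: 6 × 4 × 4 = 96
  E: 10 × 7 × 7 = 490
  F: 10 × 3 × 10 = 300
  G: 3 × 3 × 6 = 54
  H: 4 × 10 × 10 = 400
Highest RPN is 540 → A.

A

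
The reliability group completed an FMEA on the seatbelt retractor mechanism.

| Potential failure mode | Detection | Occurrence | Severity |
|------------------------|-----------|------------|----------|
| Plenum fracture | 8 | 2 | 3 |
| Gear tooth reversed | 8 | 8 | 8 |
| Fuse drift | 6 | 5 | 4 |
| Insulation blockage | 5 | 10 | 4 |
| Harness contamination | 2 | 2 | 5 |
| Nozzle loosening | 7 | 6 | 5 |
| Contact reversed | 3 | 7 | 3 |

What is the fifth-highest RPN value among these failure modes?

63

RPN = Severity × Occurrence × Detection:
  Plenum fracture: 3 × 2 × 8 = 48
  Gear tooth reversed: 8 × 8 × 8 = 512
  Fuse drift: 4 × 5 × 6 = 120
  Insulation blockage: 4 × 10 × 5 = 200
  Harness contamination: 5 × 2 × 2 = 20
  Nozzle loosening: 5 × 6 × 7 = 210
  Contact reversed: 3 × 7 × 3 = 63
Sorted descending: 512, 210, 200, 120, 63, 48, 20.
The fifth-highest RPN is 63 (Contact reversed).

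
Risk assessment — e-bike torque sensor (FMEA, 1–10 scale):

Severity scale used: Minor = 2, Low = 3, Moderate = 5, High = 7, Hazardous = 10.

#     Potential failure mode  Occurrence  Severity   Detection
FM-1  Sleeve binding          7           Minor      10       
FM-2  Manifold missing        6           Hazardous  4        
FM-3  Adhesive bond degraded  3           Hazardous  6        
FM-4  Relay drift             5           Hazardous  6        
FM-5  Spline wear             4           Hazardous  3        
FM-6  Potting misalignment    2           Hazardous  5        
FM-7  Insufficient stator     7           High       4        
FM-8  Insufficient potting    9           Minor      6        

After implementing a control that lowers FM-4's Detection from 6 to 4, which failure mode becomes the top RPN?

FM-2

RPN = Severity × Occurrence × Detection:
  FM-1: 2 × 7 × 10 = 140
  FM-2: 10 × 6 × 4 = 240
  FM-3: 10 × 3 × 6 = 180
  FM-4: 10 × 5 × 6 = 300
  FM-5: 10 × 4 × 3 = 120
  FM-6: 10 × 2 × 5 = 100
  FM-7: 7 × 7 × 4 = 196
  FM-8: 2 × 9 × 6 = 108
After action: FM-4 → 10 × 5 × 4 = 200.
Revised RPNs: FM-2=240, FM-4=200, FM-7=196, FM-3=180, FM-1=140, FM-5=120, FM-8=108, FM-6=100.
Highest is now FM-2 (240).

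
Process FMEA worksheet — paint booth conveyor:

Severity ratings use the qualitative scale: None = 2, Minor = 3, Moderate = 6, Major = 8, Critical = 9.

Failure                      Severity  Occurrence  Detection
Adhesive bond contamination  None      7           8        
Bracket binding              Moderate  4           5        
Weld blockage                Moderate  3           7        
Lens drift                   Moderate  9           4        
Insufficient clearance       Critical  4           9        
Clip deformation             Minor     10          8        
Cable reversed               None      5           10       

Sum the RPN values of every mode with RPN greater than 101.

1138

RPN = Severity × Occurrence × Detection:
  Adhesive bond contamination: 2 × 7 × 8 = 112
  Bracket binding: 6 × 4 × 5 = 120
  Weld blockage: 6 × 3 × 7 = 126
  Lens drift: 6 × 9 × 4 = 216
  Insufficient clearance: 9 × 4 × 9 = 324
  Clip deformation: 3 × 10 × 8 = 240
  Cable reversed: 2 × 5 × 10 = 100
RPN > 101: Adhesive bond contamination (112), Bracket binding (120), Weld blockage (126), Lens drift (216), Insufficient clearance (324), Clip deformation (240).
Sum: 112 + 120 + 126 + 216 + 324 + 240 = 1138.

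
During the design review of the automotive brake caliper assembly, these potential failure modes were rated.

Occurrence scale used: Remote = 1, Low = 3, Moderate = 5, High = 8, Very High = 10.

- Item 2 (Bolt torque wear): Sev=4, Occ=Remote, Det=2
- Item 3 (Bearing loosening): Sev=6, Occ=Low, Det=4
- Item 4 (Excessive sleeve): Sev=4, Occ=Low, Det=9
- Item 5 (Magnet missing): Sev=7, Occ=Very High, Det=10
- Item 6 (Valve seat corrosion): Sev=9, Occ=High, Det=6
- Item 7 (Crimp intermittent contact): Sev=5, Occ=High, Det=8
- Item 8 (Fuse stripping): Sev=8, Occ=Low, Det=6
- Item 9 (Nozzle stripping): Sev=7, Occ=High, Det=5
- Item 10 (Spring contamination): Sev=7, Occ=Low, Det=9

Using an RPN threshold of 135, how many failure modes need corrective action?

RPN = Severity × Occurrence × Detection:
  Item 2: 4 × 1 × 2 = 8
  Item 3: 6 × 3 × 4 = 72
  Item 4: 4 × 3 × 9 = 108
  Item 5: 7 × 10 × 10 = 700
  Item 6: 9 × 8 × 6 = 432
  Item 7: 5 × 8 × 8 = 320
  Item 8: 8 × 3 × 6 = 144
  Item 9: 7 × 8 × 5 = 280
  Item 10: 7 × 3 × 9 = 189
Modes with RPN ≥ 135: Item 5 (700), Item 6 (432), Item 7 (320), Item 8 (144), Item 9 (280), Item 10 (189) → 6.

6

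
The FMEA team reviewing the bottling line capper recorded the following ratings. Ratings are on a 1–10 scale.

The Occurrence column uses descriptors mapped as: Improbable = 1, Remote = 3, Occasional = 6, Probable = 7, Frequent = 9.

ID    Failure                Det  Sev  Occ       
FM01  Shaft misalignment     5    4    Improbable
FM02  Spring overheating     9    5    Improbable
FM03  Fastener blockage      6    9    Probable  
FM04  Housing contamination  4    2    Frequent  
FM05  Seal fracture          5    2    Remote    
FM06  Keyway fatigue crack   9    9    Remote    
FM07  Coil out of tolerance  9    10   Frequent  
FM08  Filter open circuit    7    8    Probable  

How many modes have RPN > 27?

7

RPN = Severity × Occurrence × Detection:
  FM01: 4 × 1 × 5 = 20
  FM02: 5 × 1 × 9 = 45
  FM03: 9 × 7 × 6 = 378
  FM04: 2 × 9 × 4 = 72
  FM05: 2 × 3 × 5 = 30
  FM06: 9 × 3 × 9 = 243
  FM07: 10 × 9 × 9 = 810
  FM08: 8 × 7 × 7 = 392
Modes with RPN > 27: FM02 (45), FM03 (378), FM04 (72), FM05 (30), FM06 (243), FM07 (810), FM08 (392) → 7.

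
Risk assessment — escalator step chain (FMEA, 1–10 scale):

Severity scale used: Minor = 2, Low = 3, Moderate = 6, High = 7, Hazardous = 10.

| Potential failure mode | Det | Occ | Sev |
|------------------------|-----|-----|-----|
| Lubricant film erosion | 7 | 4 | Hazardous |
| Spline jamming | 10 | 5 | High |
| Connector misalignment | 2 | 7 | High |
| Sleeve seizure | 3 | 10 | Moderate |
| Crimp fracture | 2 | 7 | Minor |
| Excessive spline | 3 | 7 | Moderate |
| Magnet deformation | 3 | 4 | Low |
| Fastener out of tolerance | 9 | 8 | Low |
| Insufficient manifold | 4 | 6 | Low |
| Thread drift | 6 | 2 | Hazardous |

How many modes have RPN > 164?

RPN = Severity × Occurrence × Detection:
  Lubricant film erosion: 10 × 4 × 7 = 280
  Spline jamming: 7 × 5 × 10 = 350
  Connector misalignment: 7 × 7 × 2 = 98
  Sleeve seizure: 6 × 10 × 3 = 180
  Crimp fracture: 2 × 7 × 2 = 28
  Excessive spline: 6 × 7 × 3 = 126
  Magnet deformation: 3 × 4 × 3 = 36
  Fastener out of tolerance: 3 × 8 × 9 = 216
  Insufficient manifold: 3 × 6 × 4 = 72
  Thread drift: 10 × 2 × 6 = 120
Modes with RPN > 164: Lubricant film erosion (280), Spline jamming (350), Sleeve seizure (180), Fastener out of tolerance (216) → 4.

4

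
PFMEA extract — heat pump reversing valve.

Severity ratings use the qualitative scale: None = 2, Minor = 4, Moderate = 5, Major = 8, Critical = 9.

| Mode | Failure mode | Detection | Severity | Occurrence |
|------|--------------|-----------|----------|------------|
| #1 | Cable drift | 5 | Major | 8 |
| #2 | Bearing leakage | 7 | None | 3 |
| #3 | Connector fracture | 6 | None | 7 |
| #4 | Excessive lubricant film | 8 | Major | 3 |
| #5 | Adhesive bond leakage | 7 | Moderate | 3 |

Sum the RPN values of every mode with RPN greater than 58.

701

RPN = Severity × Occurrence × Detection:
  #1: 8 × 8 × 5 = 320
  #2: 2 × 3 × 7 = 42
  #3: 2 × 7 × 6 = 84
  #4: 8 × 3 × 8 = 192
  #5: 5 × 3 × 7 = 105
RPN > 58: #1 (320), #3 (84), #4 (192), #5 (105).
Sum: 320 + 84 + 192 + 105 = 701.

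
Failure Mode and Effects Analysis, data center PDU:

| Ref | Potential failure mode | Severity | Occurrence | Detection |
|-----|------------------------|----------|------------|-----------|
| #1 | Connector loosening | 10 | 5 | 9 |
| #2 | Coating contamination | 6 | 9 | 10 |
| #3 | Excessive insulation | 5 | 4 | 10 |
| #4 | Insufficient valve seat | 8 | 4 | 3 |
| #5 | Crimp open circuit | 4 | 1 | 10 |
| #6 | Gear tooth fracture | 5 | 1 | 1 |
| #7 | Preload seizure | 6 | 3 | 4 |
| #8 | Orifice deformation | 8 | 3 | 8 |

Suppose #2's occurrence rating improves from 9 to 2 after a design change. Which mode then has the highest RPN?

RPN = Severity × Occurrence × Detection:
  #1: 10 × 5 × 9 = 450
  #2: 6 × 9 × 10 = 540
  #3: 5 × 4 × 10 = 200
  #4: 8 × 4 × 3 = 96
  #5: 4 × 1 × 10 = 40
  #6: 5 × 1 × 1 = 5
  #7: 6 × 3 × 4 = 72
  #8: 8 × 3 × 8 = 192
After action: #2 → 6 × 2 × 10 = 120.
Revised RPNs: #1=450, #3=200, #8=192, #2=120, #4=96, #7=72, #5=40, #6=5.
Highest is now #1 (450).

#1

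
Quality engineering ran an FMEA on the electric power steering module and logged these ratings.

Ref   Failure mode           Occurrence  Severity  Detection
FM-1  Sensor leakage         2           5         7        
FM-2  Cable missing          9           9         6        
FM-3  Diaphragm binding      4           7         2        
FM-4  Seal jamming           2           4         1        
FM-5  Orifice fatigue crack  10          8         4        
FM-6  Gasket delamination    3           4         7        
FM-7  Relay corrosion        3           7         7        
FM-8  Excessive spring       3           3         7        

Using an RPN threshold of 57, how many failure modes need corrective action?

RPN = Severity × Occurrence × Detection:
  FM-1: 5 × 2 × 7 = 70
  FM-2: 9 × 9 × 6 = 486
  FM-3: 7 × 4 × 2 = 56
  FM-4: 4 × 2 × 1 = 8
  FM-5: 8 × 10 × 4 = 320
  FM-6: 4 × 3 × 7 = 84
  FM-7: 7 × 3 × 7 = 147
  FM-8: 3 × 3 × 7 = 63
Modes with RPN ≥ 57: FM-1 (70), FM-2 (486), FM-5 (320), FM-6 (84), FM-7 (147), FM-8 (63) → 6.

6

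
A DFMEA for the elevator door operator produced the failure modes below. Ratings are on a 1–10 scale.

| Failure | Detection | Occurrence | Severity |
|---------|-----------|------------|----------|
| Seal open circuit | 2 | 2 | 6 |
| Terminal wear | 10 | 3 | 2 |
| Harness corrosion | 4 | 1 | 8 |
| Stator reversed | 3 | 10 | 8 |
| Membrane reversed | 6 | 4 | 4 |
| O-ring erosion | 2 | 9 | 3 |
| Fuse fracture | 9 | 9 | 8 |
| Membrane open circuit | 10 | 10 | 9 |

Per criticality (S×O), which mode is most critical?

Criticality = Severity × Occurrence:
  Seal open circuit: 6 × 2 = 12
  Terminal wear: 2 × 3 = 6
  Harness corrosion: 8 × 1 = 8
  Stator reversed: 8 × 10 = 80
  Membrane reversed: 4 × 4 = 16
  O-ring erosion: 3 × 9 = 27
  Fuse fracture: 8 × 9 = 72
  Membrane open circuit: 9 × 10 = 90
Highest criticality is 90 → Membrane open circuit.

Membrane open circuit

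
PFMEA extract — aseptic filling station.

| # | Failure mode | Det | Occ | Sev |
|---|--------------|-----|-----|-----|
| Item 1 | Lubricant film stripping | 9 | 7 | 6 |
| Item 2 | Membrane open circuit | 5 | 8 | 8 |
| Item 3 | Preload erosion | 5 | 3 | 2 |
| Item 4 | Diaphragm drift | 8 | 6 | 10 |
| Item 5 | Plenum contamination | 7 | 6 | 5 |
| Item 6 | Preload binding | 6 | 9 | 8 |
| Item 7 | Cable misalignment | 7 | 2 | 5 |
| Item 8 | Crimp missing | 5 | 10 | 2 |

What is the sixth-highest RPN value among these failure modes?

RPN = Severity × Occurrence × Detection:
  Item 1: 6 × 7 × 9 = 378
  Item 2: 8 × 8 × 5 = 320
  Item 3: 2 × 3 × 5 = 30
  Item 4: 10 × 6 × 8 = 480
  Item 5: 5 × 6 × 7 = 210
  Item 6: 8 × 9 × 6 = 432
  Item 7: 5 × 2 × 7 = 70
  Item 8: 2 × 10 × 5 = 100
Sorted descending: 480, 432, 378, 320, 210, 100, 70, 30.
The sixth-highest RPN is 100 (Item 8).

100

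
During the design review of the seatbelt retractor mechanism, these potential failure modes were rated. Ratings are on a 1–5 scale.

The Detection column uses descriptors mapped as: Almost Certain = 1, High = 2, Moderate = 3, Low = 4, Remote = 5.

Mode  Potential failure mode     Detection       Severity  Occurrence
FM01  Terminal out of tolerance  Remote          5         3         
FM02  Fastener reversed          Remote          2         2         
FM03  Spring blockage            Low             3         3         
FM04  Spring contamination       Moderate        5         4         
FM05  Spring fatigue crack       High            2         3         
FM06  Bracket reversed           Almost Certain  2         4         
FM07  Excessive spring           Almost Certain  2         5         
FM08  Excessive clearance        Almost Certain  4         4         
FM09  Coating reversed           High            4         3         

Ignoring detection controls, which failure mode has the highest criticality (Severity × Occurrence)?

FM04

Criticality = Severity × Occurrence:
  FM01: 5 × 3 = 15
  FM02: 2 × 2 = 4
  FM03: 3 × 3 = 9
  FM04: 5 × 4 = 20
  FM05: 2 × 3 = 6
  FM06: 2 × 4 = 8
  FM07: 2 × 5 = 10
  FM08: 4 × 4 = 16
  FM09: 4 × 3 = 12
Highest criticality is 20 → FM04.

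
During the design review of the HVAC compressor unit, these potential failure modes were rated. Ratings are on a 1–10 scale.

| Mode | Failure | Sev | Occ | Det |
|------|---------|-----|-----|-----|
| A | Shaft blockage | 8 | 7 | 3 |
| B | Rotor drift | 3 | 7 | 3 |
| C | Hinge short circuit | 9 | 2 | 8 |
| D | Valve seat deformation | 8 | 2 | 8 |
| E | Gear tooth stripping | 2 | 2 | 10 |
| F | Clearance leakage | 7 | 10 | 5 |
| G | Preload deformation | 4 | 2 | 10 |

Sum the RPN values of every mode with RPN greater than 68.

RPN = Severity × Occurrence × Detection:
  A: 8 × 7 × 3 = 168
  B: 3 × 7 × 3 = 63
  C: 9 × 2 × 8 = 144
  D: 8 × 2 × 8 = 128
  E: 2 × 2 × 10 = 40
  F: 7 × 10 × 5 = 350
  G: 4 × 2 × 10 = 80
RPN > 68: A (168), C (144), D (128), F (350), G (80).
Sum: 168 + 144 + 128 + 350 + 80 = 870.

870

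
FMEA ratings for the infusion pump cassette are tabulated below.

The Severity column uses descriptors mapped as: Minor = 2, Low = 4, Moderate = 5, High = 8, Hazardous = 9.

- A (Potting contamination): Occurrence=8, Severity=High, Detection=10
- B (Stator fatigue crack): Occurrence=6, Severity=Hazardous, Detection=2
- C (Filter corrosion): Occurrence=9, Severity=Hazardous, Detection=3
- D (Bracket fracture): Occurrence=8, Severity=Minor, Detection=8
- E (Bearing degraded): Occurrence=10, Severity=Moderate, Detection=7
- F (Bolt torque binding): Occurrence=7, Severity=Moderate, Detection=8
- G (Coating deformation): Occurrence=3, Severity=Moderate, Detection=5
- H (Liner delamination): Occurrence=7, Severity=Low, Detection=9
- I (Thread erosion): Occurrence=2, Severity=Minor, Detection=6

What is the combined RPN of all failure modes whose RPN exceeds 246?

1522

RPN = Severity × Occurrence × Detection:
  A: 8 × 8 × 10 = 640
  B: 9 × 6 × 2 = 108
  C: 9 × 9 × 3 = 243
  D: 2 × 8 × 8 = 128
  E: 5 × 10 × 7 = 350
  F: 5 × 7 × 8 = 280
  G: 5 × 3 × 5 = 75
  H: 4 × 7 × 9 = 252
  I: 2 × 2 × 6 = 24
RPN > 246: A (640), E (350), F (280), H (252).
Sum: 640 + 350 + 280 + 252 = 1522.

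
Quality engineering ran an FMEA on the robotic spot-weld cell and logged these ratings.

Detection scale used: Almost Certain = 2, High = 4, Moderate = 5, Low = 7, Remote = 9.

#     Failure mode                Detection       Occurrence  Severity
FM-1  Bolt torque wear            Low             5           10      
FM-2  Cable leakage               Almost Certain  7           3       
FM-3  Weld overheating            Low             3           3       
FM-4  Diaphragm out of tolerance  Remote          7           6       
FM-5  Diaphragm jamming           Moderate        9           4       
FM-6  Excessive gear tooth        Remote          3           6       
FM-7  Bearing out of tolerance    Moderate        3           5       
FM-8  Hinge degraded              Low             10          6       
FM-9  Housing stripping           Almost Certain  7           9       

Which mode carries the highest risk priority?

RPN = Severity × Occurrence × Detection:
  FM-1: 10 × 5 × 7 = 350
  FM-2: 3 × 7 × 2 = 42
  FM-3: 3 × 3 × 7 = 63
  FM-4: 6 × 7 × 9 = 378
  FM-5: 4 × 9 × 5 = 180
  FM-6: 6 × 3 × 9 = 162
  FM-7: 5 × 3 × 5 = 75
  FM-8: 6 × 10 × 7 = 420
  FM-9: 9 × 7 × 2 = 126
Highest RPN is 420 → FM-8.

FM-8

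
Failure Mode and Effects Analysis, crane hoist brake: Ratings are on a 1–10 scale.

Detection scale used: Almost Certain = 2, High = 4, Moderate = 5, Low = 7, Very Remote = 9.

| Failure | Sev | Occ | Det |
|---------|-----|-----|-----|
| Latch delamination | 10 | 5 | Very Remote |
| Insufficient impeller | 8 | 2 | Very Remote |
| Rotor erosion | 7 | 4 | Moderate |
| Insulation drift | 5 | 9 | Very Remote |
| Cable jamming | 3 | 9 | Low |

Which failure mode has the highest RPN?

RPN = Severity × Occurrence × Detection:
  Latch delamination: 10 × 5 × 9 = 450
  Insufficient impeller: 8 × 2 × 9 = 144
  Rotor erosion: 7 × 4 × 5 = 140
  Insulation drift: 5 × 9 × 9 = 405
  Cable jamming: 3 × 9 × 7 = 189
Highest RPN is 450 → Latch delamination.

Latch delamination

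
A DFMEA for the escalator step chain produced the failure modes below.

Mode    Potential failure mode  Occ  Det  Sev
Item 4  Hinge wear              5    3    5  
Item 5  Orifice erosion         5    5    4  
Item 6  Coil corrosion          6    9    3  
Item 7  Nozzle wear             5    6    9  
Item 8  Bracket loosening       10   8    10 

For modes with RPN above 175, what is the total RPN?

1070

RPN = Severity × Occurrence × Detection:
  Item 4: 5 × 5 × 3 = 75
  Item 5: 4 × 5 × 5 = 100
  Item 6: 3 × 6 × 9 = 162
  Item 7: 9 × 5 × 6 = 270
  Item 8: 10 × 10 × 8 = 800
RPN > 175: Item 7 (270), Item 8 (800).
Sum: 270 + 800 = 1070.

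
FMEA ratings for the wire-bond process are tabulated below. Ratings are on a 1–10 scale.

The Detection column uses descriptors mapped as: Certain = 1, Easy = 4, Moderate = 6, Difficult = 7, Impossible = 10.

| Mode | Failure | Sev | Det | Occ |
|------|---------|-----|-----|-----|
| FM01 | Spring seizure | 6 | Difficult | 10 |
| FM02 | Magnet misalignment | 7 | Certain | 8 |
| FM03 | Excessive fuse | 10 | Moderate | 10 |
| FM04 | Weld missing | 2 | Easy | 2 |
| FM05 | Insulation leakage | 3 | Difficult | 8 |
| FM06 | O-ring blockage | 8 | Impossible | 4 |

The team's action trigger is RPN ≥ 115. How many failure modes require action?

RPN = Severity × Occurrence × Detection:
  FM01: 6 × 10 × 7 = 420
  FM02: 7 × 8 × 1 = 56
  FM03: 10 × 10 × 6 = 600
  FM04: 2 × 2 × 4 = 16
  FM05: 3 × 8 × 7 = 168
  FM06: 8 × 4 × 10 = 320
Modes with RPN ≥ 115: FM01 (420), FM03 (600), FM05 (168), FM06 (320) → 4.

4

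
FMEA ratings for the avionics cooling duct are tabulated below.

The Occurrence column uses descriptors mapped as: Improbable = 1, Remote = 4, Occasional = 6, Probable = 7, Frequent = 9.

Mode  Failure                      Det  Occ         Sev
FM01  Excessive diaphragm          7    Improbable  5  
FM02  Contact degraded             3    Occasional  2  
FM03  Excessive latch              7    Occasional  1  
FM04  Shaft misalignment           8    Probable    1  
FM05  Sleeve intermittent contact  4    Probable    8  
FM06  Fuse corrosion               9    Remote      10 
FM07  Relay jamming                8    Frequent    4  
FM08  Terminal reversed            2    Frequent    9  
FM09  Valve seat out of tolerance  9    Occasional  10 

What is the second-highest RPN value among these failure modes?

360

RPN = Severity × Occurrence × Detection:
  FM01: 5 × 1 × 7 = 35
  FM02: 2 × 6 × 3 = 36
  FM03: 1 × 6 × 7 = 42
  FM04: 1 × 7 × 8 = 56
  FM05: 8 × 7 × 4 = 224
  FM06: 10 × 4 × 9 = 360
  FM07: 4 × 9 × 8 = 288
  FM08: 9 × 9 × 2 = 162
  FM09: 10 × 6 × 9 = 540
Sorted descending: 540, 360, 288, 224, 162, 56, 42, 36, 35.
The second-highest RPN is 360 (FM06).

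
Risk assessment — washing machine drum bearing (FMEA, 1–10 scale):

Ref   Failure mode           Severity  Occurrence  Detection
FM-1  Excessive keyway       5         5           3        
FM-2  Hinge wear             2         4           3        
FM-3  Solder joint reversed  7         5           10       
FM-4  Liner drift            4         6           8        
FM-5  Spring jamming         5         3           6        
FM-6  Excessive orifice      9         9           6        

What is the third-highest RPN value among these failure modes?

192

RPN = Severity × Occurrence × Detection:
  FM-1: 5 × 5 × 3 = 75
  FM-2: 2 × 4 × 3 = 24
  FM-3: 7 × 5 × 10 = 350
  FM-4: 4 × 6 × 8 = 192
  FM-5: 5 × 3 × 6 = 90
  FM-6: 9 × 9 × 6 = 486
Sorted descending: 486, 350, 192, 90, 75, 24.
The third-highest RPN is 192 (FM-4).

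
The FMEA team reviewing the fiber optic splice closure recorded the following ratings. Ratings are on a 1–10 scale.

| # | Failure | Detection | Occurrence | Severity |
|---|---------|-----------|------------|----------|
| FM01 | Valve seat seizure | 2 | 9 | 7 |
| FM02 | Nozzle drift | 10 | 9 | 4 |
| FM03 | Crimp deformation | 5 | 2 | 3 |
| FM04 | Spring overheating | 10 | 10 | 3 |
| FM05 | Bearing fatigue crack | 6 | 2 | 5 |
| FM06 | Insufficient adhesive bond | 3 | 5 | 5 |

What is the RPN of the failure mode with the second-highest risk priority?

RPN = Severity × Occurrence × Detection:
  FM01: 7 × 9 × 2 = 126
  FM02: 4 × 9 × 10 = 360
  FM03: 3 × 2 × 5 = 30
  FM04: 3 × 10 × 10 = 300
  FM05: 5 × 2 × 6 = 60
  FM06: 5 × 5 × 3 = 75
Sorted descending: 360, 300, 126, 75, 60, 30.
The second-highest RPN is 300 (FM04).

300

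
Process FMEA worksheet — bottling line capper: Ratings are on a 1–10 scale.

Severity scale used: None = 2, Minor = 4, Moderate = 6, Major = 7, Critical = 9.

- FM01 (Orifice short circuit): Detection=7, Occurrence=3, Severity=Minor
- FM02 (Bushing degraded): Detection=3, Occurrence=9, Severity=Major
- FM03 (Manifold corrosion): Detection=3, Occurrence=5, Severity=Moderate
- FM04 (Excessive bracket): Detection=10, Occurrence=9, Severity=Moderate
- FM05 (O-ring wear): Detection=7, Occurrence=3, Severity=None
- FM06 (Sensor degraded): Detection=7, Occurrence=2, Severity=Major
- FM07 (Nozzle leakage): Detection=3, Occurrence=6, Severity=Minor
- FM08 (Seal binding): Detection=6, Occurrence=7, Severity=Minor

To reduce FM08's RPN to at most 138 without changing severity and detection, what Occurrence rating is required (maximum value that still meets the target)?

5

FM08: S=4, O=7, D=6 → current RPN = 168.
Fixed product = 24. Need 24 × O ≤ 138, so O ≤ 138/24 = 5.75.
Maximum integer Occurrence rating = 5 (gives RPN 120; O=6 would give 144 > 138).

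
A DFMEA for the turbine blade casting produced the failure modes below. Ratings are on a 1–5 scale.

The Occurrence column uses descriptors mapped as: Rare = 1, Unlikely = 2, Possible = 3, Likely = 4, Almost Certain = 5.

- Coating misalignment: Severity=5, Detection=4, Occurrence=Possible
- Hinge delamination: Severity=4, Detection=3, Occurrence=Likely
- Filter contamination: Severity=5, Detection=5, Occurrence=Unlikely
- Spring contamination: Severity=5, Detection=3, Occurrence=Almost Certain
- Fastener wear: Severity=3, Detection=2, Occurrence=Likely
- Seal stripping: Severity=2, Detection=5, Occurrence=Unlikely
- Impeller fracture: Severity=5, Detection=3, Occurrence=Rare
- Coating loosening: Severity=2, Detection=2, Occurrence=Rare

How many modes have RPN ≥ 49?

3

RPN = Severity × Occurrence × Detection:
  Coating misalignment: 5 × 3 × 4 = 60
  Hinge delamination: 4 × 4 × 3 = 48
  Filter contamination: 5 × 2 × 5 = 50
  Spring contamination: 5 × 5 × 3 = 75
  Fastener wear: 3 × 4 × 2 = 24
  Seal stripping: 2 × 2 × 5 = 20
  Impeller fracture: 5 × 1 × 3 = 15
  Coating loosening: 2 × 1 × 2 = 4
Modes with RPN ≥ 49: Coating misalignment (60), Filter contamination (50), Spring contamination (75) → 3.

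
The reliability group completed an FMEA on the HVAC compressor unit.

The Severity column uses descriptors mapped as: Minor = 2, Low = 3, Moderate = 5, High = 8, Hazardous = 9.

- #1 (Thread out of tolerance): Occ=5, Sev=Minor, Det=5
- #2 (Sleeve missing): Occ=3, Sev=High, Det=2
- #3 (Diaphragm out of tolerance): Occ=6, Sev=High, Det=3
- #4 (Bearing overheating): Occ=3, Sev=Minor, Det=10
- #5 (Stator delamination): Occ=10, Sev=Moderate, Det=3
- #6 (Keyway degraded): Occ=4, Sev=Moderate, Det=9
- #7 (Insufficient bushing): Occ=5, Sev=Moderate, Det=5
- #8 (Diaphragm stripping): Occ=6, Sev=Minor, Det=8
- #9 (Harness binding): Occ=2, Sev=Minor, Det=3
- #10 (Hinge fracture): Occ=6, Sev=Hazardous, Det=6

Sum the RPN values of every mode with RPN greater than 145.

RPN = Severity × Occurrence × Detection:
  #1: 2 × 5 × 5 = 50
  #2: 8 × 3 × 2 = 48
  #3: 8 × 6 × 3 = 144
  #4: 2 × 3 × 10 = 60
  #5: 5 × 10 × 3 = 150
  #6: 5 × 4 × 9 = 180
  #7: 5 × 5 × 5 = 125
  #8: 2 × 6 × 8 = 96
  #9: 2 × 2 × 3 = 12
  #10: 9 × 6 × 6 = 324
RPN > 145: #5 (150), #6 (180), #10 (324).
Sum: 150 + 180 + 324 = 654.

654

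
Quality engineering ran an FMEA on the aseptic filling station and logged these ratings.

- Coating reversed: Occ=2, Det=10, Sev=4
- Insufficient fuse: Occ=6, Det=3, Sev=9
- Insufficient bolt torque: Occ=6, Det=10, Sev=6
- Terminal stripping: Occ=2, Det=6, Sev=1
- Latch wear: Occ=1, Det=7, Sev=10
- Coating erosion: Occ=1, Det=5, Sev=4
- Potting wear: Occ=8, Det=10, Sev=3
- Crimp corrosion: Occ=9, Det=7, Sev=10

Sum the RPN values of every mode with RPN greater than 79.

1472

RPN = Severity × Occurrence × Detection:
  Coating reversed: 4 × 2 × 10 = 80
  Insufficient fuse: 9 × 6 × 3 = 162
  Insufficient bolt torque: 6 × 6 × 10 = 360
  Terminal stripping: 1 × 2 × 6 = 12
  Latch wear: 10 × 1 × 7 = 70
  Coating erosion: 4 × 1 × 5 = 20
  Potting wear: 3 × 8 × 10 = 240
  Crimp corrosion: 10 × 9 × 7 = 630
RPN > 79: Coating reversed (80), Insufficient fuse (162), Insufficient bolt torque (360), Potting wear (240), Crimp corrosion (630).
Sum: 80 + 162 + 360 + 240 + 630 = 1472.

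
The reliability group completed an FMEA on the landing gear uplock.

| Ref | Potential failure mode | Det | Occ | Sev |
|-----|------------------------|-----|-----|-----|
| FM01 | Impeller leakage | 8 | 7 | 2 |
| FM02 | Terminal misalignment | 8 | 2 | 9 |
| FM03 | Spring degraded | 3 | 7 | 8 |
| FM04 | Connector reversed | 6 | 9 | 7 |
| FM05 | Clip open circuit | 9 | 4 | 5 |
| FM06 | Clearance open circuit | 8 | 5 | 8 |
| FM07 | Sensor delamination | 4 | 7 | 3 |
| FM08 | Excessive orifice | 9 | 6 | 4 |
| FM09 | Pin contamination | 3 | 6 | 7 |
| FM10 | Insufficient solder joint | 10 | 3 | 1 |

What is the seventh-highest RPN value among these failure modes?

RPN = Severity × Occurrence × Detection:
  FM01: 2 × 7 × 8 = 112
  FM02: 9 × 2 × 8 = 144
  FM03: 8 × 7 × 3 = 168
  FM04: 7 × 9 × 6 = 378
  FM05: 5 × 4 × 9 = 180
  FM06: 8 × 5 × 8 = 320
  FM07: 3 × 7 × 4 = 84
  FM08: 4 × 6 × 9 = 216
  FM09: 7 × 6 × 3 = 126
  FM10: 1 × 3 × 10 = 30
Sorted descending: 378, 320, 216, 180, 168, 144, 126, 112, 84, 30.
The seventh-highest RPN is 126 (FM09).

126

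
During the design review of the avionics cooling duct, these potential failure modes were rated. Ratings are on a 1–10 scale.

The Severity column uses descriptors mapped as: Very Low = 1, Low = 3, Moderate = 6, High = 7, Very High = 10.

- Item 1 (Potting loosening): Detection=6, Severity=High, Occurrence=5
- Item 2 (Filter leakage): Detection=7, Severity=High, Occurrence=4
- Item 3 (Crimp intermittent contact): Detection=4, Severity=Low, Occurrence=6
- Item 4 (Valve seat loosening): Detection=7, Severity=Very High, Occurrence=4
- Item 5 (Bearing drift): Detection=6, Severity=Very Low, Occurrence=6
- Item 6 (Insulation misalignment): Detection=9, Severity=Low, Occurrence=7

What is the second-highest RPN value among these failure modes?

RPN = Severity × Occurrence × Detection:
  Item 1: 7 × 5 × 6 = 210
  Item 2: 7 × 4 × 7 = 196
  Item 3: 3 × 6 × 4 = 72
  Item 4: 10 × 4 × 7 = 280
  Item 5: 1 × 6 × 6 = 36
  Item 6: 3 × 7 × 9 = 189
Sorted descending: 280, 210, 196, 189, 72, 36.
The second-highest RPN is 210 (Item 1).

210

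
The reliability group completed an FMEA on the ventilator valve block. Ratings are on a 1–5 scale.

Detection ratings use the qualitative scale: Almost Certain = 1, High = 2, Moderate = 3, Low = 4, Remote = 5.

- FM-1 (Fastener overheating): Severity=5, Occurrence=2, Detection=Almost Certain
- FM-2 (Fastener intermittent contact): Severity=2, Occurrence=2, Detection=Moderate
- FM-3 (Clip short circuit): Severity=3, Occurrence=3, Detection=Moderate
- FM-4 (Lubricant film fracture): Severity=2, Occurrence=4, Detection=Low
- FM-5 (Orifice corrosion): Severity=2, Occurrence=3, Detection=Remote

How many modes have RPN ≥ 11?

4

RPN = Severity × Occurrence × Detection:
  FM-1: 5 × 2 × 1 = 10
  FM-2: 2 × 2 × 3 = 12
  FM-3: 3 × 3 × 3 = 27
  FM-4: 2 × 4 × 4 = 32
  FM-5: 2 × 3 × 5 = 30
Modes with RPN ≥ 11: FM-2 (12), FM-3 (27), FM-4 (32), FM-5 (30) → 4.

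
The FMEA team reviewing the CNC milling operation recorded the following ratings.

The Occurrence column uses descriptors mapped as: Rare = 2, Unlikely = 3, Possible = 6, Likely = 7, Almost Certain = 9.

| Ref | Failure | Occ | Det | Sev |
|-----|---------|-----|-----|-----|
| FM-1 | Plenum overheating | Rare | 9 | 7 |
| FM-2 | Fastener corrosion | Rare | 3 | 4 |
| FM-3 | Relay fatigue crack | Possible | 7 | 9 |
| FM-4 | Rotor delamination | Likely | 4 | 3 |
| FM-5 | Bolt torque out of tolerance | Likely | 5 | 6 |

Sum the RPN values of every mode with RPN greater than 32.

798

RPN = Severity × Occurrence × Detection:
  FM-1: 7 × 2 × 9 = 126
  FM-2: 4 × 2 × 3 = 24
  FM-3: 9 × 6 × 7 = 378
  FM-4: 3 × 7 × 4 = 84
  FM-5: 6 × 7 × 5 = 210
RPN > 32: FM-1 (126), FM-3 (378), FM-4 (84), FM-5 (210).
Sum: 126 + 378 + 84 + 210 = 798.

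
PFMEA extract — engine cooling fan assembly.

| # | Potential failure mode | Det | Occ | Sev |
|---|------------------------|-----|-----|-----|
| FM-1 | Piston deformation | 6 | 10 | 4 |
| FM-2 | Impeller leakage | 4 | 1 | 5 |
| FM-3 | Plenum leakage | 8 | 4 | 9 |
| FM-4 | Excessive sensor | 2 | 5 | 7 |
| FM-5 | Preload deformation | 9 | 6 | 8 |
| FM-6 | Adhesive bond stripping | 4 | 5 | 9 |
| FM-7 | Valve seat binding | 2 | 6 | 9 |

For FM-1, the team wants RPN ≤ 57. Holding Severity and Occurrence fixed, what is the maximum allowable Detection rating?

1

FM-1: S=4, O=10, D=6 → current RPN = 240.
Fixed product = 40. Need 40 × D ≤ 57, so D ≤ 57/40 = 1.43.
Maximum integer Detection rating = 1 (gives RPN 40; D=2 would give 80 > 57).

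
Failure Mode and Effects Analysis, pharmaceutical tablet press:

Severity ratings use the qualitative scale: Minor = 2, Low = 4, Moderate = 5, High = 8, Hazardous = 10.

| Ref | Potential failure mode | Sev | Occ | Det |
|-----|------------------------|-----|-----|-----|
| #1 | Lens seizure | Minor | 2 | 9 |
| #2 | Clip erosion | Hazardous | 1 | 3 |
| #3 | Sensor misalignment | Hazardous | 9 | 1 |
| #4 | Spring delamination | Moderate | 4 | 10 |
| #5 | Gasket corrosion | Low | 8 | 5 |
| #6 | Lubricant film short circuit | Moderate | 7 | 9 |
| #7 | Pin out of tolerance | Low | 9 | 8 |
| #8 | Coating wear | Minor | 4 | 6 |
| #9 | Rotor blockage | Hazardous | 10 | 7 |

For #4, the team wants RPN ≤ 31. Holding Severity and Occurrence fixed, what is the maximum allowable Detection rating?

#4: S=5, O=4, D=10 → current RPN = 200.
Fixed product = 20. Need 20 × D ≤ 31, so D ≤ 31/20 = 1.55.
Maximum integer Detection rating = 1 (gives RPN 20; D=2 would give 40 > 31).

1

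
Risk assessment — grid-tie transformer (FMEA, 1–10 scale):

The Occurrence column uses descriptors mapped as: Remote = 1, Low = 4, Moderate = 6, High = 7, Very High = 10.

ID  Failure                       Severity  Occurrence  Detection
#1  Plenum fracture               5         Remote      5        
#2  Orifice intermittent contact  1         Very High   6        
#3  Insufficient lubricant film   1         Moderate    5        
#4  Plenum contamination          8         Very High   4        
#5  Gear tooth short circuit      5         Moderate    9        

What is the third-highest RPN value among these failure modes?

60

RPN = Severity × Occurrence × Detection:
  #1: 5 × 1 × 5 = 25
  #2: 1 × 10 × 6 = 60
  #3: 1 × 6 × 5 = 30
  #4: 8 × 10 × 4 = 320
  #5: 5 × 6 × 9 = 270
Sorted descending: 320, 270, 60, 30, 25.
The third-highest RPN is 60 (#2).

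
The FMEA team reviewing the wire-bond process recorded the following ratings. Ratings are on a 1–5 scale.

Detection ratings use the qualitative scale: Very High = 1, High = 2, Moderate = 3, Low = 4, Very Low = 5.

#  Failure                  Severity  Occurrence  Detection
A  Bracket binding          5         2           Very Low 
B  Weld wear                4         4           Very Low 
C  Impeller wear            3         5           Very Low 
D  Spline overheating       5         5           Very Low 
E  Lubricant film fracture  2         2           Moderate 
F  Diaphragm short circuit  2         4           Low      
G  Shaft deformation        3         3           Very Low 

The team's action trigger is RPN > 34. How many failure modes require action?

5

RPN = Severity × Occurrence × Detection:
  A: 5 × 2 × 5 = 50
  B: 4 × 4 × 5 = 80
  C: 3 × 5 × 5 = 75
  D: 5 × 5 × 5 = 125
  E: 2 × 2 × 3 = 12
  F: 2 × 4 × 4 = 32
  G: 3 × 3 × 5 = 45
Modes with RPN > 34: A (50), B (80), C (75), D (125), G (45) → 5.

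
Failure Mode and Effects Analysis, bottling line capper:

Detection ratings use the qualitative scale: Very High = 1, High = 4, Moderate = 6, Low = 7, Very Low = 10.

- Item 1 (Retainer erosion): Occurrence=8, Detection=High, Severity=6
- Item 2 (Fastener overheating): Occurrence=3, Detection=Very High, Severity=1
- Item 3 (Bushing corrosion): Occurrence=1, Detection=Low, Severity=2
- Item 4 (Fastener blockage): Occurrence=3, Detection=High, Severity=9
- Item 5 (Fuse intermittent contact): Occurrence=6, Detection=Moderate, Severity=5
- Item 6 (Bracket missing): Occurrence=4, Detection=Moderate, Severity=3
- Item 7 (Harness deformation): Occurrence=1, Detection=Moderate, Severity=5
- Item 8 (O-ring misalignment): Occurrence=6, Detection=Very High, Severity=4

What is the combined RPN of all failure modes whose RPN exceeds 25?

RPN = Severity × Occurrence × Detection:
  Item 1: 6 × 8 × 4 = 192
  Item 2: 1 × 3 × 1 = 3
  Item 3: 2 × 1 × 7 = 14
  Item 4: 9 × 3 × 4 = 108
  Item 5: 5 × 6 × 6 = 180
  Item 6: 3 × 4 × 6 = 72
  Item 7: 5 × 1 × 6 = 30
  Item 8: 4 × 6 × 1 = 24
RPN > 25: Item 1 (192), Item 4 (108), Item 5 (180), Item 6 (72), Item 7 (30).
Sum: 192 + 108 + 180 + 72 + 30 = 582.

582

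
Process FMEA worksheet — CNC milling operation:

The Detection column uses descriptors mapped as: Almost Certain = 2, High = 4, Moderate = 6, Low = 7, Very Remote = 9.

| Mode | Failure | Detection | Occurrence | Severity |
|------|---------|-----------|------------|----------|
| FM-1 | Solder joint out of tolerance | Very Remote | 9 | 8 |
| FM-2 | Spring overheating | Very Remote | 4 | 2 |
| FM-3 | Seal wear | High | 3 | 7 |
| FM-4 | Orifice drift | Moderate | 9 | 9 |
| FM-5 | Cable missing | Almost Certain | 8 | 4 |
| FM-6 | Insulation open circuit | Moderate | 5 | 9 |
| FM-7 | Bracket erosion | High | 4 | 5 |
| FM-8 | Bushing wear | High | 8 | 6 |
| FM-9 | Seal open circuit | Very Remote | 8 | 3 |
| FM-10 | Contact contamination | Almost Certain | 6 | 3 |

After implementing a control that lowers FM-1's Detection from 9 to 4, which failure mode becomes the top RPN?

RPN = Severity × Occurrence × Detection:
  FM-1: 8 × 9 × 9 = 648
  FM-2: 2 × 4 × 9 = 72
  FM-3: 7 × 3 × 4 = 84
  FM-4: 9 × 9 × 6 = 486
  FM-5: 4 × 8 × 2 = 64
  FM-6: 9 × 5 × 6 = 270
  FM-7: 5 × 4 × 4 = 80
  FM-8: 6 × 8 × 4 = 192
  FM-9: 3 × 8 × 9 = 216
  FM-10: 3 × 6 × 2 = 36
After action: FM-1 → 8 × 9 × 4 = 288.
Revised RPNs: FM-4=486, FM-1=288, FM-6=270, FM-9=216, FM-8=192, FM-3=84, FM-7=80, FM-2=72, FM-5=64, FM-10=36.
Highest is now FM-4 (486).

FM-4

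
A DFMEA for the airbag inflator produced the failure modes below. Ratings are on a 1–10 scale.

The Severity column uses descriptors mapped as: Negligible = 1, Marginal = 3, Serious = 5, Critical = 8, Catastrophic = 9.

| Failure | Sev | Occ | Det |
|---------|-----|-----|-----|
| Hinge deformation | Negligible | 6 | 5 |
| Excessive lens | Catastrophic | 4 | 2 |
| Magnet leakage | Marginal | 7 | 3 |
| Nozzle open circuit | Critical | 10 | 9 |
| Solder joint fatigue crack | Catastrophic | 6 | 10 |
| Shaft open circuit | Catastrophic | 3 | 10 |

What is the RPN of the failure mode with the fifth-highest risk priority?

63

RPN = Severity × Occurrence × Detection:
  Hinge deformation: 1 × 6 × 5 = 30
  Excessive lens: 9 × 4 × 2 = 72
  Magnet leakage: 3 × 7 × 3 = 63
  Nozzle open circuit: 8 × 10 × 9 = 720
  Solder joint fatigue crack: 9 × 6 × 10 = 540
  Shaft open circuit: 9 × 3 × 10 = 270
Sorted descending: 720, 540, 270, 72, 63, 30.
The fifth-highest RPN is 63 (Magnet leakage).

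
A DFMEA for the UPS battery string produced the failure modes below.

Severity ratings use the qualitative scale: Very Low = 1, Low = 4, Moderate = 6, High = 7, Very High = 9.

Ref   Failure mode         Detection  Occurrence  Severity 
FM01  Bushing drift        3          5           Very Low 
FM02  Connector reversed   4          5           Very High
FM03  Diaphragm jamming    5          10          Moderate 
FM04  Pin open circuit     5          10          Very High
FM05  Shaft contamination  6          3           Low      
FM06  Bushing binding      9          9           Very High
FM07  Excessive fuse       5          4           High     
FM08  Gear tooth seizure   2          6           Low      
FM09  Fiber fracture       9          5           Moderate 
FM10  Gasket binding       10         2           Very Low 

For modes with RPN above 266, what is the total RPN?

RPN = Severity × Occurrence × Detection:
  FM01: 1 × 5 × 3 = 15
  FM02: 9 × 5 × 4 = 180
  FM03: 6 × 10 × 5 = 300
  FM04: 9 × 10 × 5 = 450
  FM05: 4 × 3 × 6 = 72
  FM06: 9 × 9 × 9 = 729
  FM07: 7 × 4 × 5 = 140
  FM08: 4 × 6 × 2 = 48
  FM09: 6 × 5 × 9 = 270
  FM10: 1 × 2 × 10 = 20
RPN > 266: FM03 (300), FM04 (450), FM06 (729), FM09 (270).
Sum: 300 + 450 + 729 + 270 = 1749.

1749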